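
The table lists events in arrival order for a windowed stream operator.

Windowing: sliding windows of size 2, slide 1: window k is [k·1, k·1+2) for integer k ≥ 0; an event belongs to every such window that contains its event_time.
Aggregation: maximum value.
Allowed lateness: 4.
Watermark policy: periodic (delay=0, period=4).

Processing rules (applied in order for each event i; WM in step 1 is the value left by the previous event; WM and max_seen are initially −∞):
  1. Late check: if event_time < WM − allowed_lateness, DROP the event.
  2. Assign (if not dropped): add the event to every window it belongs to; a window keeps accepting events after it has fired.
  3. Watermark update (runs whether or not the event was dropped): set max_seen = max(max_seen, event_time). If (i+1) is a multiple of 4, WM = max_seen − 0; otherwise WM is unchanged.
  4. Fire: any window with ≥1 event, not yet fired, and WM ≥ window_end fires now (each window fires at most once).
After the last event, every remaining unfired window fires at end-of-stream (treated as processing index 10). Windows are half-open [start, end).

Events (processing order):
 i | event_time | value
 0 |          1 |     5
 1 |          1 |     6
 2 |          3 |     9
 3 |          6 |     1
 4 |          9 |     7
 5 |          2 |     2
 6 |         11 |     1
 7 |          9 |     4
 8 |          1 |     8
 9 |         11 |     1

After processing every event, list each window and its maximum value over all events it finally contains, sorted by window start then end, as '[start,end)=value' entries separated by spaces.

[0,2)=6 [1,3)=6 [2,4)=9 [3,5)=9 [5,7)=1 [6,8)=1 [8,10)=7 [9,11)=7 [10,12)=1 [11,13)=1

i=0 t=1 v=5: → [1,3),[0,2); WM=−∞
i=1 t=1 v=6: → [1,3),[0,2); WM=−∞
i=2 t=3 v=9: → [3,5),[2,4); WM=−∞
i=3 t=6 v=1: → [6,8),[5,7); WM=6; [0,2) fires=6 [1,3) fires=6 [2,4) fires=9 [3,5) fires=9
i=4 t=9 v=7: → [9,11),[8,10); WM=6
i=5 t=2 v=2: → [2,4),[1,3); WM=6
i=6 t=11 v=1: → [11,13),[10,12); WM=6
i=7 t=9 v=4: → [9,11),[8,10); WM=11; [5,7) fires=1 [6,8) fires=1 [8,10) fires=7 [9,11) fires=7
i=8 t=1 v=8: DROP (t<11-4); WM=11
i=9 t=11 v=1: → [11,13),[10,12); WM=11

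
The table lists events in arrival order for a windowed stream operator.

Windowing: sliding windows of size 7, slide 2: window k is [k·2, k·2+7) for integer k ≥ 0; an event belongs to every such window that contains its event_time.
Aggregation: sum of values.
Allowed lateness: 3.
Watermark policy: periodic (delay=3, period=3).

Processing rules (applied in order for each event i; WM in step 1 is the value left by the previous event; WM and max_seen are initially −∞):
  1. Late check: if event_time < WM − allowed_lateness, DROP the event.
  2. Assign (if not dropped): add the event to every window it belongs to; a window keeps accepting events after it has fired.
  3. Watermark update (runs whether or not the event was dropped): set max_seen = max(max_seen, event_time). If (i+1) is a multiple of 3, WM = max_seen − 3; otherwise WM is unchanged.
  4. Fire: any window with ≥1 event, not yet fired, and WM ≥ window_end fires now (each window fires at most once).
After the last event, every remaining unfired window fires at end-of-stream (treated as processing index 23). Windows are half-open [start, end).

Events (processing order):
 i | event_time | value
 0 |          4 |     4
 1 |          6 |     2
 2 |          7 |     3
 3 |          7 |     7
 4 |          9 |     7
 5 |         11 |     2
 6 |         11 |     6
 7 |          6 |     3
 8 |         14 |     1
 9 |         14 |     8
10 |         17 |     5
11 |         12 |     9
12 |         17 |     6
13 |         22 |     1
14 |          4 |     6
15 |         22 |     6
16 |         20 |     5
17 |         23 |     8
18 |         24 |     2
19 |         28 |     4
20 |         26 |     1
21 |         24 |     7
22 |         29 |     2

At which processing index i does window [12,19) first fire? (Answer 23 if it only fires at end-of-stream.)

i=0 t=4 v=4: → [4,11),[2,9),[0,7); WM=−∞
i=1 t=6 v=2: → [6,13),[4,11),[2,9),[0,7); WM=−∞
i=2 t=7 v=3: → [6,13),[4,11),[2,9); WM=4
i=3 t=7 v=7: → [6,13),[4,11),[2,9); WM=4
i=4 t=9 v=7: → [8,15),[6,13),[4,11); WM=4
i=5 t=11 v=2: → [10,17),[8,15),[6,13); WM=8; [0,7) fires=6
i=6 t=11 v=6: → [10,17),[8,15),[6,13); WM=8
i=7 t=6 v=3: → [6,13),[4,11),[2,9),[0,7); WM=8
i=8 t=14 v=1: → [14,21),[12,19),[10,17),[8,15); WM=11; [2,9) fires=19 [4,11) fires=26
i=9 t=14 v=8: → [14,21),[12,19),[10,17),[8,15); WM=11
i=10 t=17 v=5: → [16,23),[14,21),[12,19); WM=11
i=11 t=12 v=9: → [12,19),[10,17),[8,15),[6,13); WM=14; [6,13) fires=39
i=12 t=17 v=6: → [16,23),[14,21),[12,19); WM=14
i=13 t=22 v=1: → [22,29),[20,27),[18,25),[16,23); WM=14
i=14 t=4 v=6: DROP (t<14-3); WM=19; [8,15) fires=33 [10,17) fires=26 [12,19) fires=29
i=15 t=22 v=6: → [22,29),[20,27),[18,25),[16,23); WM=19
i=16 t=20 v=5: → [20,27),[18,25),[16,23),[14,21); WM=19
i=17 t=23 v=8: → [22,29),[20,27),[18,25); WM=20
i=18 t=24 v=2: → [24,31),[22,29),[20,27),[18,25); WM=20
i=19 t=28 v=4: → [28,35),[26,33),[24,31),[22,29); WM=20
i=20 t=26 v=1: → [26,33),[24,31),[22,29),[20,27); WM=25; [14,21) fires=25 [16,23) fires=23 [18,25) fires=22
i=21 t=24 v=7: → [24,31),[22,29),[20,27),[18,25); WM=25
i=22 t=29 v=2: → [28,35),[26,33),[24,31); WM=25

14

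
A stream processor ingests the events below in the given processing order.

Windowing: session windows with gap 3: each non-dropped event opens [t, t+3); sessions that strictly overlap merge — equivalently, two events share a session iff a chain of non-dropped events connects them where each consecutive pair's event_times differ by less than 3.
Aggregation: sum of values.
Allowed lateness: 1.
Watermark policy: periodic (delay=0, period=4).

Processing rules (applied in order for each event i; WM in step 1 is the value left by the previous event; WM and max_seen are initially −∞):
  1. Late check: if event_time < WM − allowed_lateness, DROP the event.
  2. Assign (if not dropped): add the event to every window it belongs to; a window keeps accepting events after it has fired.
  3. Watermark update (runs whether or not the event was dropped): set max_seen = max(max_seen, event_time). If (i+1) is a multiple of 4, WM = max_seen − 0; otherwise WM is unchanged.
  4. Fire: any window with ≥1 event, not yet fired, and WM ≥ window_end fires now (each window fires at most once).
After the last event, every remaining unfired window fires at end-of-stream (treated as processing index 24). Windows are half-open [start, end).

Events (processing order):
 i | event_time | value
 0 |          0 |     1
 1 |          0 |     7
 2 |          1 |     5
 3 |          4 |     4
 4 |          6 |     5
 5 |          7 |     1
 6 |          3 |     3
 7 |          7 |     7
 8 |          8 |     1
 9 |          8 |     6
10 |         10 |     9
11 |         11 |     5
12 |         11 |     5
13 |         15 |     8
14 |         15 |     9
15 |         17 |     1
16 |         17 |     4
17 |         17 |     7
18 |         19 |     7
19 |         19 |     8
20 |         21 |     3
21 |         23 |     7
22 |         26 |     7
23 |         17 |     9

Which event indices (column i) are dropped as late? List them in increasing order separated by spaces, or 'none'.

i=0 t=0 v=1: → [0,3); WM=−∞
i=1 t=0 v=7: → [0,3); WM=−∞
i=2 t=1 v=5: → [0,4); WM=−∞
i=3 t=4 v=4: → [4,7); WM=4
i=4 t=6 v=5: → [4,9); WM=4
i=5 t=7 v=1: → [4,10); WM=4
i=6 t=3 v=3: → [0,10); WM=4
i=7 t=7 v=7: → [0,10); WM=7
i=8 t=8 v=1: → [0,11); WM=7
i=9 t=8 v=6: → [0,11); WM=7
i=10 t=10 v=9: → [0,13); WM=7
i=11 t=11 v=5: → [0,14); WM=11
i=12 t=11 v=5: → [0,14); WM=11
i=13 t=15 v=8: → [15,18); WM=11
i=14 t=15 v=9: → [15,18); WM=11
i=15 t=17 v=1: → [15,20); WM=17
i=16 t=17 v=4: → [15,20); WM=17
i=17 t=17 v=7: → [15,20); WM=17
i=18 t=19 v=7: → [15,22); WM=17
i=19 t=19 v=8: → [15,22); WM=19
i=20 t=21 v=3: → [15,24); WM=19
i=21 t=23 v=7: → [15,26); WM=19
i=22 t=26 v=7: → [26,29); WM=19
i=23 t=17 v=9: DROP (t<19-1); WM=26

23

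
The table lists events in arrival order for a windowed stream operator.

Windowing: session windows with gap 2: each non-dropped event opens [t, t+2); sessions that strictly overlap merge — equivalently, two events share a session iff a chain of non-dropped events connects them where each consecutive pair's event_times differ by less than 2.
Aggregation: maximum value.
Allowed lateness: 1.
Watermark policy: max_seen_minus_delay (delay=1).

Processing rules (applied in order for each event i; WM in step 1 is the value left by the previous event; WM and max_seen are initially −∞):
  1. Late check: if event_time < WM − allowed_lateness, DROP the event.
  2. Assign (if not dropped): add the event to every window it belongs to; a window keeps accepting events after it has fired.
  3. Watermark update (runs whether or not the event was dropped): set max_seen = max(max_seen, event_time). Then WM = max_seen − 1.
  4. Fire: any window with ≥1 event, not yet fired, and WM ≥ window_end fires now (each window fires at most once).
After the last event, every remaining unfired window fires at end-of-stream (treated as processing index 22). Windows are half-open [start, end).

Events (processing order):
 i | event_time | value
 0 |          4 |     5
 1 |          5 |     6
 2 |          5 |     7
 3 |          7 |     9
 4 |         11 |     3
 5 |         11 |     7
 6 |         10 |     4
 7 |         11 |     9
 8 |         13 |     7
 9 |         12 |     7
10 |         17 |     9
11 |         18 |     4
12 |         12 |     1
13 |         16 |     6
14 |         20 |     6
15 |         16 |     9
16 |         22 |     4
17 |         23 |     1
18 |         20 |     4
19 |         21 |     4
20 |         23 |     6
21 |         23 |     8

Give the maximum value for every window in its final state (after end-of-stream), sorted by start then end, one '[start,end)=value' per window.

i=0 t=4 v=5: → [4,6); WM=3
i=1 t=5 v=6: → [4,7); WM=4
i=2 t=5 v=7: → [4,7); WM=4
i=3 t=7 v=9: → [7,9); WM=6
i=4 t=11 v=3: → [11,13); WM=10
i=5 t=11 v=7: → [11,13); WM=10
i=6 t=10 v=4: → [10,13); WM=10
i=7 t=11 v=9: → [10,13); WM=10
i=8 t=13 v=7: → [13,15); WM=12
i=9 t=12 v=7: → [10,15); WM=12
i=10 t=17 v=9: → [17,19); WM=16
i=11 t=18 v=4: → [17,20); WM=17
i=12 t=12 v=1: DROP (t<17-1); WM=17
i=13 t=16 v=6: → [16,20); WM=17
i=14 t=20 v=6: → [20,22); WM=19
i=15 t=16 v=9: DROP (t<19-1); WM=19
i=16 t=22 v=4: → [22,24); WM=21
i=17 t=23 v=1: → [22,25); WM=22
i=18 t=20 v=4: DROP (t<22-1); WM=22
i=19 t=21 v=4: → [20,25); WM=22
i=20 t=23 v=6: → [20,25); WM=22
i=21 t=23 v=8: → [20,25); WM=22

[4,7)=7 [7,9)=9 [10,15)=9 [16,20)=9 [20,25)=8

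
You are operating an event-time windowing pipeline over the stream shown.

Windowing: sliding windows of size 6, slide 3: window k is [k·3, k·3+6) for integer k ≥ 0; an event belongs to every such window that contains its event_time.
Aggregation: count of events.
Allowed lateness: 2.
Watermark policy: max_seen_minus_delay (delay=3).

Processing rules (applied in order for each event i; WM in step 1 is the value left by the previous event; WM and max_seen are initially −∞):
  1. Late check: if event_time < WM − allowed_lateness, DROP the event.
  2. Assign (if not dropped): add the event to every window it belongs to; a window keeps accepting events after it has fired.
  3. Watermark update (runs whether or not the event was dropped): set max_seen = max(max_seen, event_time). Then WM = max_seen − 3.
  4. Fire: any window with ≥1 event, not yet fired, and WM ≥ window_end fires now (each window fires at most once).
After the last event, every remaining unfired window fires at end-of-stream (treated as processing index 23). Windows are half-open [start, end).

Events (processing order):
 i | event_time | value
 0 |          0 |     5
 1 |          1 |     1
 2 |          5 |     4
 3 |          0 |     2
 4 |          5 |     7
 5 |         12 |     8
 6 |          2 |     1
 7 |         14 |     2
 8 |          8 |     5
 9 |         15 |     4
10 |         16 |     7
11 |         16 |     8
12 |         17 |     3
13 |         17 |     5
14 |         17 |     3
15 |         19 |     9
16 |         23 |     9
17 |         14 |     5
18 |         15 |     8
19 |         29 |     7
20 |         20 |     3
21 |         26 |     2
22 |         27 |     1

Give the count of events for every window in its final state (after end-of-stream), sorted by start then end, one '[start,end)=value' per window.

[0,6)=5 [3,9)=2 [9,15)=2 [12,18)=8 [15,21)=7 [18,24)=2 [21,27)=2 [24,30)=3 [27,33)=2

i=0 t=0 v=5: → [0,6); WM=-3
i=1 t=1 v=1: → [0,6); WM=-2
i=2 t=5 v=4: → [3,9),[0,6); WM=2
i=3 t=0 v=2: → [0,6); WM=2
i=4 t=5 v=7: → [3,9),[0,6); WM=2
i=5 t=12 v=8: → [12,18),[9,15); WM=9; [0,6) fires=5 [3,9) fires=2
i=6 t=2 v=1: DROP (t<9-2); WM=9
i=7 t=14 v=2: → [12,18),[9,15); WM=11
i=8 t=8 v=5: DROP (t<11-2); WM=11
i=9 t=15 v=4: → [15,21),[12,18); WM=12
i=10 t=16 v=7: → [15,21),[12,18); WM=13
i=11 t=16 v=8: → [15,21),[12,18); WM=13
i=12 t=17 v=3: → [15,21),[12,18); WM=14
i=13 t=17 v=5: → [15,21),[12,18); WM=14
i=14 t=17 v=3: → [15,21),[12,18); WM=14
i=15 t=19 v=9: → [18,24),[15,21); WM=16; [9,15) fires=2
i=16 t=23 v=9: → [21,27),[18,24); WM=20; [12,18) fires=8
i=17 t=14 v=5: DROP (t<20-2); WM=20
i=18 t=15 v=8: DROP (t<20-2); WM=20
i=19 t=29 v=7: → [27,33),[24,30); WM=26; [15,21) fires=7 [18,24) fires=2
i=20 t=20 v=3: DROP (t<26-2); WM=26
i=21 t=26 v=2: → [24,30),[21,27); WM=26
i=22 t=27 v=1: → [27,33),[24,30); WM=26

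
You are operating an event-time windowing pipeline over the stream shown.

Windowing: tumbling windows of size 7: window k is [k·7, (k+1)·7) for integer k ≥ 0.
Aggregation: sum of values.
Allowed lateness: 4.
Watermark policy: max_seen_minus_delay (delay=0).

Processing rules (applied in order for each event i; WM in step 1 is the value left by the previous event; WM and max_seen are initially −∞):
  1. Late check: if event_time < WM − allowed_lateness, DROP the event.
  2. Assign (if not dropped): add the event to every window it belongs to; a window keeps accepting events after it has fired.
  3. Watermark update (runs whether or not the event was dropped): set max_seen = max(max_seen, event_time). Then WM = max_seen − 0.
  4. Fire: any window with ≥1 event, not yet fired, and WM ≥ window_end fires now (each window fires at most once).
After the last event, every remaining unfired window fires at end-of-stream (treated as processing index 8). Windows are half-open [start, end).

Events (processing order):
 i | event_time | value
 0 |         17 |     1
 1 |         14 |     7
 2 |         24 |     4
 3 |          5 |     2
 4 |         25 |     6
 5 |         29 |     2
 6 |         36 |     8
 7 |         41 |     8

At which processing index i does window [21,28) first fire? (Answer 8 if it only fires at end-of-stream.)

5

i=0 t=17 v=1: → [14,21); WM=17
i=1 t=14 v=7: → [14,21); WM=17
i=2 t=24 v=4: → [21,28); WM=24; [14,21) fires=8
i=3 t=5 v=2: DROP (t<24-4); WM=24
i=4 t=25 v=6: → [21,28); WM=25
i=5 t=29 v=2: → [28,35); WM=29; [21,28) fires=10
i=6 t=36 v=8: → [35,42); WM=36; [28,35) fires=2
i=7 t=41 v=8: → [35,42); WM=41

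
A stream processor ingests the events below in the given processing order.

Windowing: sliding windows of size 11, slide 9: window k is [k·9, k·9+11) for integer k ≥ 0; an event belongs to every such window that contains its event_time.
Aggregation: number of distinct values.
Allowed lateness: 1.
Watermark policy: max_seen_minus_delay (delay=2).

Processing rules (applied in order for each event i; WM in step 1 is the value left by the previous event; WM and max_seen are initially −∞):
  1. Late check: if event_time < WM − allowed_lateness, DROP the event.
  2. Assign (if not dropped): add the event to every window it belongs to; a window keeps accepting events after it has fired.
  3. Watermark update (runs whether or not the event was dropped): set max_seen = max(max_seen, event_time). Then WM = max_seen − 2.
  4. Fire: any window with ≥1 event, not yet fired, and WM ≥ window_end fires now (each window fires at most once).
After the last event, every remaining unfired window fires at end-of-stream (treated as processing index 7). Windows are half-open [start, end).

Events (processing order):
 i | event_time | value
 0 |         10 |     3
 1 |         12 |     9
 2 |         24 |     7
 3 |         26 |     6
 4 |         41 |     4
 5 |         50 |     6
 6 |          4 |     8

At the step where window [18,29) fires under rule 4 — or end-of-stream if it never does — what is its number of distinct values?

i=0 t=10 v=3: → [9,20),[0,11); WM=8
i=1 t=12 v=9: → [9,20); WM=10
i=2 t=24 v=7: → [18,29); WM=22; [0,11) fires=1 [9,20) fires=2
i=3 t=26 v=6: → [18,29); WM=24
i=4 t=41 v=4: → [36,47); WM=39; [18,29) fires=2
i=5 t=50 v=6: → [45,56); WM=48; [36,47) fires=1
i=6 t=4 v=8: DROP (t<48-1); WM=48

2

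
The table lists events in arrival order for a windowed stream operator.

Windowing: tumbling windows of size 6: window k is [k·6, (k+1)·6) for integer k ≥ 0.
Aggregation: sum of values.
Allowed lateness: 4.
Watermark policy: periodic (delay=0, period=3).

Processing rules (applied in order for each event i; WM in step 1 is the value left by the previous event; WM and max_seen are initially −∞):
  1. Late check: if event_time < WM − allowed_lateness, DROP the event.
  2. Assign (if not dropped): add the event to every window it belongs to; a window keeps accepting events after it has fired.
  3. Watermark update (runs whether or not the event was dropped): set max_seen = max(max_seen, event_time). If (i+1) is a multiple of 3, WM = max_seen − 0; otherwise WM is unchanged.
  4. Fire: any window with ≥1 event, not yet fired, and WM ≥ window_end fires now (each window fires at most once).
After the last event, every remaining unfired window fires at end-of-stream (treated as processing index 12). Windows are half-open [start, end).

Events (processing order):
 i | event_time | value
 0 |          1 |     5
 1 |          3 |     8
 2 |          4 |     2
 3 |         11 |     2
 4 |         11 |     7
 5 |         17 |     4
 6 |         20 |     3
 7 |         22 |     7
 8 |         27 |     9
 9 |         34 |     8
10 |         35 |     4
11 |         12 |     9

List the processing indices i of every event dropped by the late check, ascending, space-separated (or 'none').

11

i=0 t=1 v=5: → [0,6); WM=−∞
i=1 t=3 v=8: → [0,6); WM=−∞
i=2 t=4 v=2: → [0,6); WM=4
i=3 t=11 v=2: → [6,12); WM=4
i=4 t=11 v=7: → [6,12); WM=4
i=5 t=17 v=4: → [12,18); WM=17; [0,6) fires=15 [6,12) fires=9
i=6 t=20 v=3: → [18,24); WM=17
i=7 t=22 v=7: → [18,24); WM=17
i=8 t=27 v=9: → [24,30); WM=27; [12,18) fires=4 [18,24) fires=10
i=9 t=34 v=8: → [30,36); WM=27
i=10 t=35 v=4: → [30,36); WM=27
i=11 t=12 v=9: DROP (t<27-4); WM=35; [24,30) fires=9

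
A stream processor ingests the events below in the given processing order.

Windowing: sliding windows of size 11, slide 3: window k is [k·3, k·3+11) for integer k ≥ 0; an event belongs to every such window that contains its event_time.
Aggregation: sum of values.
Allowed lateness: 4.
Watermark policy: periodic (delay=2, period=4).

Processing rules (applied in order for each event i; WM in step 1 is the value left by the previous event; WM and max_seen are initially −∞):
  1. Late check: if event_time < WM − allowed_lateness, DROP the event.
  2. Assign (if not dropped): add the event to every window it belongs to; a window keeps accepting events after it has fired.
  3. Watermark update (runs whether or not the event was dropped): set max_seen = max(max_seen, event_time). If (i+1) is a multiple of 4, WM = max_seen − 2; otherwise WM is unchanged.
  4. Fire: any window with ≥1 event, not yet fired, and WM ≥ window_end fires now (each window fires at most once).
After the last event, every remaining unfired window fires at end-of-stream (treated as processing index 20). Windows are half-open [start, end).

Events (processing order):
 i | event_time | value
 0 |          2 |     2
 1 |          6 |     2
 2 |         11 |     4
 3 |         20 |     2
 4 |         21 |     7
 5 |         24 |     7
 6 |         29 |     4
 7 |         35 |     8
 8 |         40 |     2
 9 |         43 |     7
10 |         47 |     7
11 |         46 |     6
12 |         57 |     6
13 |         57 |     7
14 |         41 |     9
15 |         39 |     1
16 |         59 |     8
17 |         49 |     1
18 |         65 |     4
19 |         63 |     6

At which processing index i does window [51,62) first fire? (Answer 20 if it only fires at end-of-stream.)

i=0 t=2 v=2: → [0,11); WM=−∞
i=1 t=6 v=2: → [6,17),[3,14),[0,11); WM=−∞
i=2 t=11 v=4: → [9,20),[6,17),[3,14); WM=−∞
i=3 t=20 v=2: → [18,29),[15,26),[12,23); WM=18; [0,11) fires=4 [3,14) fires=6 [6,17) fires=6
i=4 t=21 v=7: → [21,32),[18,29),[15,26),[12,23); WM=18
i=5 t=24 v=7: → [24,35),[21,32),[18,29),[15,26); WM=18
i=6 t=29 v=4: → [27,38),[24,35),[21,32); WM=18
i=7 t=35 v=8: → [33,44),[30,41),[27,38); WM=33; [9,20) fires=4 [12,23) fires=9 [15,26) fires=16 [18,29) fires=16 [21,32) fires=18
i=8 t=40 v=2: → [39,50),[36,47),[33,44),[30,41); WM=33
i=9 t=43 v=7: → [42,53),[39,50),[36,47),[33,44); WM=33
i=10 t=47 v=7: → [45,56),[42,53),[39,50); WM=33
i=11 t=46 v=6: → [45,56),[42,53),[39,50),[36,47); WM=45; [24,35) fires=11 [27,38) fires=12 [30,41) fires=10 [33,44) fires=17
i=12 t=57 v=6: → [57,68),[54,65),[51,62),[48,59); WM=45
i=13 t=57 v=7: → [57,68),[54,65),[51,62),[48,59); WM=45
i=14 t=41 v=9: → [39,50),[36,47),[33,44); WM=45
i=15 t=39 v=1: DROP (t<45-4); WM=55; [36,47) fires=24 [39,50) fires=31 [42,53) fires=20
i=16 t=59 v=8: → [57,68),[54,65),[51,62); WM=55
i=17 t=49 v=1: DROP (t<55-4); WM=55
i=18 t=65 v=4: → [63,74),[60,71),[57,68); WM=55
i=19 t=63 v=6: → [63,74),[60,71),[57,68),[54,65); WM=63; [45,56) fires=13 [48,59) fires=13 [51,62) fires=21

19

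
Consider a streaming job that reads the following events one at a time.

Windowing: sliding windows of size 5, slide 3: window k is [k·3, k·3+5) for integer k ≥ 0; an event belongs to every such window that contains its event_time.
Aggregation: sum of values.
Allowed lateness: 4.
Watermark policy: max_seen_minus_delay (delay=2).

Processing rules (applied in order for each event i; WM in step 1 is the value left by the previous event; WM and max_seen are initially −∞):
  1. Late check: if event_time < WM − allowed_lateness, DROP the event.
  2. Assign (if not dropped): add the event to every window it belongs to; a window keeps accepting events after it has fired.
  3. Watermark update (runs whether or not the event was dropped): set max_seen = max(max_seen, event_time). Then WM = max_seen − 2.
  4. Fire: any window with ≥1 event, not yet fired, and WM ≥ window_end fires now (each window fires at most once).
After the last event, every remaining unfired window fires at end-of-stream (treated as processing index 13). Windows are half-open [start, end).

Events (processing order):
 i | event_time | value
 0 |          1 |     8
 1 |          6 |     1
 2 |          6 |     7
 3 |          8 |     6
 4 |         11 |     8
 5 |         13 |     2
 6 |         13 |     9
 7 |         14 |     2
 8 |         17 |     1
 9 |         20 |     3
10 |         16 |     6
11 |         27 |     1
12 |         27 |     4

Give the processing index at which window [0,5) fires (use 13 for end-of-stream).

i=0 t=1 v=8: → [0,5); WM=-1
i=1 t=6 v=1: → [6,11),[3,8); WM=4
i=2 t=6 v=7: → [6,11),[3,8); WM=4
i=3 t=8 v=6: → [6,11); WM=6; [0,5) fires=8
i=4 t=11 v=8: → [9,14); WM=9; [3,8) fires=8
i=5 t=13 v=2: → [12,17),[9,14); WM=11; [6,11) fires=14
i=6 t=13 v=9: → [12,17),[9,14); WM=11
i=7 t=14 v=2: → [12,17); WM=12
i=8 t=17 v=1: → [15,20); WM=15; [9,14) fires=19
i=9 t=20 v=3: → [18,23); WM=18; [12,17) fires=13
i=10 t=16 v=6: → [15,20),[12,17); WM=18
i=11 t=27 v=1: → [27,32),[24,29); WM=25; [15,20) fires=7 [18,23) fires=3
i=12 t=27 v=4: → [27,32),[24,29); WM=25

3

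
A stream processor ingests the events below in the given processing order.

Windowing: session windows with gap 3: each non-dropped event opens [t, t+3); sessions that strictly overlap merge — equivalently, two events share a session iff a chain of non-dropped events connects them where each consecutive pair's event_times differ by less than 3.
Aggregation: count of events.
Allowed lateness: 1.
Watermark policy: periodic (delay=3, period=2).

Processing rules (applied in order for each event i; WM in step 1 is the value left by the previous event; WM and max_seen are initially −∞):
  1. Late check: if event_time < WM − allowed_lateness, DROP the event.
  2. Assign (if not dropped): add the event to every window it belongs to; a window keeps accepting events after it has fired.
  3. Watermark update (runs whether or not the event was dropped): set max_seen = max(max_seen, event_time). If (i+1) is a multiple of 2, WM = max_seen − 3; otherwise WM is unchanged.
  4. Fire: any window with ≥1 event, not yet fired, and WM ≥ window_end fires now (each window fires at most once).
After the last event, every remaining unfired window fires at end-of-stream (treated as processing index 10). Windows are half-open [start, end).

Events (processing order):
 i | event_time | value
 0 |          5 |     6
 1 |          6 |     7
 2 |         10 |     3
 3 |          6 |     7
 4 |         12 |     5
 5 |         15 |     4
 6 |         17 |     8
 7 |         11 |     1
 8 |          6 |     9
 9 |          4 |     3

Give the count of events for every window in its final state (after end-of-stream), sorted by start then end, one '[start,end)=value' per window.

i=0 t=5 v=6: → [5,8); WM=−∞
i=1 t=6 v=7: → [5,9); WM=3
i=2 t=10 v=3: → [10,13); WM=3
i=3 t=6 v=7: → [5,9); WM=7
i=4 t=12 v=5: → [10,15); WM=7
i=5 t=15 v=4: → [15,18); WM=12
i=6 t=17 v=8: → [15,20); WM=12
i=7 t=11 v=1: → [10,15); WM=14
i=8 t=6 v=9: DROP (t<14-1); WM=14
i=9 t=4 v=3: DROP (t<14-1); WM=14

[5,9)=3 [10,15)=3 [15,20)=2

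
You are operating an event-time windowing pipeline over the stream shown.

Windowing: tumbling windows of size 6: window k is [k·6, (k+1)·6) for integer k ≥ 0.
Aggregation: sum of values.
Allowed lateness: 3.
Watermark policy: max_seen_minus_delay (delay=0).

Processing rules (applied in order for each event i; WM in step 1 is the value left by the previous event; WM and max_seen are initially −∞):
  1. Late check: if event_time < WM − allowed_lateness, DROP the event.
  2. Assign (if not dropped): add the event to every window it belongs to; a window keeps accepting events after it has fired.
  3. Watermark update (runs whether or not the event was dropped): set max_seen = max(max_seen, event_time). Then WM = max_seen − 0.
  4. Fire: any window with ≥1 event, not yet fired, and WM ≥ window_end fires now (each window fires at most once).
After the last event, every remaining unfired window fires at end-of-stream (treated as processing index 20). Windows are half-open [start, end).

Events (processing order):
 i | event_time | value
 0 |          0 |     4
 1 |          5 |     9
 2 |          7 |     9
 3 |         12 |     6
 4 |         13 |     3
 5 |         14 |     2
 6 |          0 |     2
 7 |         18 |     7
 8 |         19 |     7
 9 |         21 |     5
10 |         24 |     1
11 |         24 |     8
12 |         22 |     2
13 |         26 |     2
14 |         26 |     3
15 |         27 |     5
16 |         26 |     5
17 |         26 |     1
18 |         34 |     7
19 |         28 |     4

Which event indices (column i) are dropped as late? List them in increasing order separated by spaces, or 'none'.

i=0 t=0 v=4: → [0,6); WM=0
i=1 t=5 v=9: → [0,6); WM=5
i=2 t=7 v=9: → [6,12); WM=7; [0,6) fires=13
i=3 t=12 v=6: → [12,18); WM=12; [6,12) fires=9
i=4 t=13 v=3: → [12,18); WM=13
i=5 t=14 v=2: → [12,18); WM=14
i=6 t=0 v=2: DROP (t<14-3); WM=14
i=7 t=18 v=7: → [18,24); WM=18; [12,18) fires=11
i=8 t=19 v=7: → [18,24); WM=19
i=9 t=21 v=5: → [18,24); WM=21
i=10 t=24 v=1: → [24,30); WM=24; [18,24) fires=19
i=11 t=24 v=8: → [24,30); WM=24
i=12 t=22 v=2: → [18,24); WM=24
i=13 t=26 v=2: → [24,30); WM=26
i=14 t=26 v=3: → [24,30); WM=26
i=15 t=27 v=5: → [24,30); WM=27
i=16 t=26 v=5: → [24,30); WM=27
i=17 t=26 v=1: → [24,30); WM=27
i=18 t=34 v=7: → [30,36); WM=34; [24,30) fires=25
i=19 t=28 v=4: DROP (t<34-3); WM=34

6 19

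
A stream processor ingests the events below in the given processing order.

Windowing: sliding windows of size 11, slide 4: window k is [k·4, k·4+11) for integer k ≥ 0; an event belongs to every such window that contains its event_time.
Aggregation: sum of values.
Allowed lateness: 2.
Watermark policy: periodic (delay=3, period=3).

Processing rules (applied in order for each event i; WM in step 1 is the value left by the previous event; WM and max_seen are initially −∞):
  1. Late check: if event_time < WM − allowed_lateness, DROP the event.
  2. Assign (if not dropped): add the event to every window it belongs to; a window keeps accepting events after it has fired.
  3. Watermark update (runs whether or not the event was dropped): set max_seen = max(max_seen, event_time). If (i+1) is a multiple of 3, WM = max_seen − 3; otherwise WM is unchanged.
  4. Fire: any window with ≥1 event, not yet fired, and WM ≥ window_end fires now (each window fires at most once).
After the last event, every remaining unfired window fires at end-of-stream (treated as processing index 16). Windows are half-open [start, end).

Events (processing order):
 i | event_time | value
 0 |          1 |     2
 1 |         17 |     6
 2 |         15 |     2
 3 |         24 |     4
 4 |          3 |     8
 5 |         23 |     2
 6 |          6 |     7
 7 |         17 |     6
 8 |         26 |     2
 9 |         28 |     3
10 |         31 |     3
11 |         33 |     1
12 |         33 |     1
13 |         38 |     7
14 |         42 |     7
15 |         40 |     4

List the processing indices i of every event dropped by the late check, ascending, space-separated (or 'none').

4 6 7

i=0 t=1 v=2: → [0,11); WM=−∞
i=1 t=17 v=6: → [16,27),[12,23),[8,19); WM=−∞
i=2 t=15 v=2: → [12,23),[8,19); WM=14; [0,11) fires=2
i=3 t=24 v=4: → [24,35),[20,31),[16,27); WM=14
i=4 t=3 v=8: DROP (t<14-2); WM=14
i=5 t=23 v=2: → [20,31),[16,27); WM=21; [8,19) fires=8
i=6 t=6 v=7: DROP (t<21-2); WM=21
i=7 t=17 v=6: DROP (t<21-2); WM=21
i=8 t=26 v=2: → [24,35),[20,31),[16,27); WM=23; [12,23) fires=8
i=9 t=28 v=3: → [28,39),[24,35),[20,31); WM=23
i=10 t=31 v=3: → [28,39),[24,35); WM=23
i=11 t=33 v=1: → [32,43),[28,39),[24,35); WM=30; [16,27) fires=14
i=12 t=33 v=1: → [32,43),[28,39),[24,35); WM=30
i=13 t=38 v=7: → [36,47),[32,43),[28,39); WM=30
i=14 t=42 v=7: → [40,51),[36,47),[32,43); WM=39; [20,31) fires=11 [24,35) fires=14 [28,39) fires=15
i=15 t=40 v=4: → [40,51),[36,47),[32,43); WM=39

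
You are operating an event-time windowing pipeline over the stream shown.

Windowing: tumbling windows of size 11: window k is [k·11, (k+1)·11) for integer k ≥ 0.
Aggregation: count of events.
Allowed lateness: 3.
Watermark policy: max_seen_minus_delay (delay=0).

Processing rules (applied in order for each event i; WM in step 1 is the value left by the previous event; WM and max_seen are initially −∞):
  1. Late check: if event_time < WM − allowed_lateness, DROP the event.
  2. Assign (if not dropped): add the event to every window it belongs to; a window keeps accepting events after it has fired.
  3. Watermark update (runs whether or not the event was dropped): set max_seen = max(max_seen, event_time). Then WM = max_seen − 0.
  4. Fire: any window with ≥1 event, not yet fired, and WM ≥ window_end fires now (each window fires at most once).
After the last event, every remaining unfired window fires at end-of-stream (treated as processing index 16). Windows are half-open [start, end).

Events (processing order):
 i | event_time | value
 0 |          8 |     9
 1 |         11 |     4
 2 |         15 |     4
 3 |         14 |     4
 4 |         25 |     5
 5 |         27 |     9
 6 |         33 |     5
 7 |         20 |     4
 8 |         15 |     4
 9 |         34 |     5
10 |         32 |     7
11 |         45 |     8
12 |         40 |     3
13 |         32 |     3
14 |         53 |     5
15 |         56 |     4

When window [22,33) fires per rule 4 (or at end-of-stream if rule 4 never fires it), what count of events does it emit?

2

i=0 t=8 v=9: → [0,11); WM=8
i=1 t=11 v=4: → [11,22); WM=11; [0,11) fires=1
i=2 t=15 v=4: → [11,22); WM=15
i=3 t=14 v=4: → [11,22); WM=15
i=4 t=25 v=5: → [22,33); WM=25; [11,22) fires=3
i=5 t=27 v=9: → [22,33); WM=27
i=6 t=33 v=5: → [33,44); WM=33; [22,33) fires=2
i=7 t=20 v=4: DROP (t<33-3); WM=33
i=8 t=15 v=4: DROP (t<33-3); WM=33
i=9 t=34 v=5: → [33,44); WM=34
i=10 t=32 v=7: → [22,33); WM=34
i=11 t=45 v=8: → [44,55); WM=45; [33,44) fires=2
i=12 t=40 v=3: DROP (t<45-3); WM=45
i=13 t=32 v=3: DROP (t<45-3); WM=45
i=14 t=53 v=5: → [44,55); WM=53
i=15 t=56 v=4: → [55,66); WM=56; [44,55) fires=2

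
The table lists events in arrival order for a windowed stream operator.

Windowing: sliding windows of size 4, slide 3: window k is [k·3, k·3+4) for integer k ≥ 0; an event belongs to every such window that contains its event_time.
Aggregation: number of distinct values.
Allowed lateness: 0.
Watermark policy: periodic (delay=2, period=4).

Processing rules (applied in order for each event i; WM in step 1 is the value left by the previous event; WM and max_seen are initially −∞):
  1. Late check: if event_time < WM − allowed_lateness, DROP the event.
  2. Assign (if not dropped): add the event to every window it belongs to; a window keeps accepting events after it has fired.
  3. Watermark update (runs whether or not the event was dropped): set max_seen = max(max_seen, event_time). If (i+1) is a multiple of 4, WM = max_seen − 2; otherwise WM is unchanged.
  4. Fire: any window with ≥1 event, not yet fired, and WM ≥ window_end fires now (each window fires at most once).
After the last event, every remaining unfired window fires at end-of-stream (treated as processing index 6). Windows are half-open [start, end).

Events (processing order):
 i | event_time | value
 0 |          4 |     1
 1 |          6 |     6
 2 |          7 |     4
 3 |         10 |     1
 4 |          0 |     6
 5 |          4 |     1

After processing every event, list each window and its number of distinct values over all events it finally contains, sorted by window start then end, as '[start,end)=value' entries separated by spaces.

[3,7)=2 [6,10)=2 [9,13)=1

i=0 t=4 v=1: → [3,7); WM=−∞
i=1 t=6 v=6: → [6,10),[3,7); WM=−∞
i=2 t=7 v=4: → [6,10); WM=−∞
i=3 t=10 v=1: → [9,13); WM=8; [3,7) fires=2
i=4 t=0 v=6: DROP (t<8-0); WM=8
i=5 t=4 v=1: DROP (t<8-0); WM=8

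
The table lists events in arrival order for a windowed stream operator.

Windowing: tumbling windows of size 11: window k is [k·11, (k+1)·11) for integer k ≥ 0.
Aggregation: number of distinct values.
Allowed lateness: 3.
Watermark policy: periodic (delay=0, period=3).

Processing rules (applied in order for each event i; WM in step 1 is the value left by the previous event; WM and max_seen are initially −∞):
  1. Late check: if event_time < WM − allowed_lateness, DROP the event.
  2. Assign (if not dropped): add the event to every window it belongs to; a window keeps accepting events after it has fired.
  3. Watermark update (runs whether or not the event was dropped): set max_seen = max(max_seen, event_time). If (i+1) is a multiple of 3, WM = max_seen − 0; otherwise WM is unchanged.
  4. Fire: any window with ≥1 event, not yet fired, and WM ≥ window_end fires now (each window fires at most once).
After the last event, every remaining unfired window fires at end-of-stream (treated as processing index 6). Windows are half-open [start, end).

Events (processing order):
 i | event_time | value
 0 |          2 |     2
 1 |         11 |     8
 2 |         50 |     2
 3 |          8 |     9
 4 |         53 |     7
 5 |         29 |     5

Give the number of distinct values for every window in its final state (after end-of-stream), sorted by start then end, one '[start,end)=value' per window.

[0,11)=1 [11,22)=1 [44,55)=2

i=0 t=2 v=2: → [0,11); WM=−∞
i=1 t=11 v=8: → [11,22); WM=−∞
i=2 t=50 v=2: → [44,55); WM=50; [0,11) fires=1 [11,22) fires=1
i=3 t=8 v=9: DROP (t<50-3); WM=50
i=4 t=53 v=7: → [44,55); WM=50
i=5 t=29 v=5: DROP (t<50-3); WM=53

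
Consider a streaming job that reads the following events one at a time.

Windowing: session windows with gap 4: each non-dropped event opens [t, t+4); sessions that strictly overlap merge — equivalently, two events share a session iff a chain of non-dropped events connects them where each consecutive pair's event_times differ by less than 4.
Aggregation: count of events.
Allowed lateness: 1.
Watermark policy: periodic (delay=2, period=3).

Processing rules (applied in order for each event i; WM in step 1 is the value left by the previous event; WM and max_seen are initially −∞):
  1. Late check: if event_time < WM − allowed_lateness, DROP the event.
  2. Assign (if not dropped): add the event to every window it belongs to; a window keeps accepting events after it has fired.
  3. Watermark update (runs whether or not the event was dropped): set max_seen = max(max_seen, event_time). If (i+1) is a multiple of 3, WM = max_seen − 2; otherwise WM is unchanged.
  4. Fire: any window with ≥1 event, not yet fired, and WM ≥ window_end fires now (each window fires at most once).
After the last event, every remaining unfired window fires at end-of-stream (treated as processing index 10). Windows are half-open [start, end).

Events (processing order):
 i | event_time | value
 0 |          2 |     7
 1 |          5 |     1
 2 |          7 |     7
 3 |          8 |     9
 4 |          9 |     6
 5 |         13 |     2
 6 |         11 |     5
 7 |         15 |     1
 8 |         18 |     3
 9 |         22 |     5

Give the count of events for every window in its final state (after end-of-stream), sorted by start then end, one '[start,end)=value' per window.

i=0 t=2 v=7: → [2,6); WM=−∞
i=1 t=5 v=1: → [2,9); WM=−∞
i=2 t=7 v=7: → [2,11); WM=5
i=3 t=8 v=9: → [2,12); WM=5
i=4 t=9 v=6: → [2,13); WM=5
i=5 t=13 v=2: → [13,17); WM=11
i=6 t=11 v=5: → [2,17); WM=11
i=7 t=15 v=1: → [2,19); WM=11
i=8 t=18 v=3: → [2,22); WM=16
i=9 t=22 v=5: → [22,26); WM=16

[2,22)=9 [22,26)=1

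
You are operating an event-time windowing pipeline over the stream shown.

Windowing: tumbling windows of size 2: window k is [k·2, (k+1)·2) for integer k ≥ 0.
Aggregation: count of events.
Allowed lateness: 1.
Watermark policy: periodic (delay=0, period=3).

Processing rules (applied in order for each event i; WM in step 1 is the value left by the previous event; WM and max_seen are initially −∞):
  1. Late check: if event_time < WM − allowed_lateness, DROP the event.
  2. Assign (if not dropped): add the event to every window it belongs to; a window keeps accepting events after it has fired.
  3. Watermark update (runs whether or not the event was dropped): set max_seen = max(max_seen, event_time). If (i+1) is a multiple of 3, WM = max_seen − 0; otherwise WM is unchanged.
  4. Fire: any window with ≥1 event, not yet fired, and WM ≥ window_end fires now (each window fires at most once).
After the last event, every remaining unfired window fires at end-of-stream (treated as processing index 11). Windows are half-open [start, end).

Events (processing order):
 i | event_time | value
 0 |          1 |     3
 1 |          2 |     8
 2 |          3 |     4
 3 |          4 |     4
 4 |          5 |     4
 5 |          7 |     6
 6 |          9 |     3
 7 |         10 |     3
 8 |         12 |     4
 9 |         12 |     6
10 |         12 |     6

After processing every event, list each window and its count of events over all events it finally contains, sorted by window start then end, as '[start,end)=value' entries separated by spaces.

[0,2)=1 [2,4)=2 [4,6)=2 [6,8)=1 [8,10)=1 [10,12)=1 [12,14)=3

i=0 t=1 v=3: → [0,2); WM=−∞
i=1 t=2 v=8: → [2,4); WM=−∞
i=2 t=3 v=4: → [2,4); WM=3; [0,2) fires=1
i=3 t=4 v=4: → [4,6); WM=3
i=4 t=5 v=4: → [4,6); WM=3
i=5 t=7 v=6: → [6,8); WM=7; [2,4) fires=2 [4,6) fires=2
i=6 t=9 v=3: → [8,10); WM=7
i=7 t=10 v=3: → [10,12); WM=7
i=8 t=12 v=4: → [12,14); WM=12; [6,8) fires=1 [8,10) fires=1 [10,12) fires=1
i=9 t=12 v=6: → [12,14); WM=12
i=10 t=12 v=6: → [12,14); WM=12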